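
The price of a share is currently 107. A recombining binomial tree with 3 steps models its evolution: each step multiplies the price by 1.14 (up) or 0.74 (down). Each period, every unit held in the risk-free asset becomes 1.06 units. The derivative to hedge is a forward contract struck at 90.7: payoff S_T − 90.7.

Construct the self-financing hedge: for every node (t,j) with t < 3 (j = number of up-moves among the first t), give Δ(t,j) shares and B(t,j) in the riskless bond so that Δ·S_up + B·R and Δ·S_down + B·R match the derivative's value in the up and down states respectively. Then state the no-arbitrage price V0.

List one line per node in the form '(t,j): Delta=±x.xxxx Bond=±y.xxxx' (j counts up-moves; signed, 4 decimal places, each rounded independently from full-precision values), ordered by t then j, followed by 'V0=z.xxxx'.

(0,0): Delta=1.0000 Bond=-76.1535
(1,0): Delta=1.0000 Bond=-80.7227
(1,1): Delta=1.0000 Bond=-80.7227
(2,0): Delta=1.0000 Bond=-85.5660
(2,1): Delta=1.0000 Bond=-85.5660
(2,2): Delta=1.0000 Bond=-85.5660
V0=30.8465

Since d<R<u, set p* = (R−d)/(u−d) = 0.8000; price each node as the discounted p*-expectation of its children.
Terminal payoffs: V(3,0)=-47.3410, V(3,1)=-23.9038, V(3,2)=12.2023, V(3,3)=67.8252
(2,0): S=58.5932. Δ = (V_up−V_dn)/(S_up−S_dn) = (-23.9038−-47.3410)/(66.7962−43.3590) = 1.0000. V = [p*·-23.9038 + (1−p*)·-47.3410]/1.06 = -26.9728. B = V − Δ·S = -85.5660.
(2,1): S=90.2652. Δ = (V_up−V_dn)/(S_up−S_dn) = (12.2023−-23.9038)/(102.9023−66.7962) = 1.0000. V = [p*·12.2023 + (1−p*)·-23.9038]/1.06 = 4.6992. B = V − Δ·S = -85.5660.
(2,2): S=139.0572. Δ = (V_up−V_dn)/(S_up−S_dn) = (67.8252−12.2023)/(158.5252−102.9023) = 1.0000. V = [p*·67.8252 + (1−p*)·12.2023]/1.06 = 53.4912. B = V − Δ·S = -85.5660.
(1,0): S=79.1800. Δ = (V_up−V_dn)/(S_up−S_dn) = (4.6992−-26.9728)/(90.2652−58.5932) = 1.0000. V = [p*·4.6992 + (1−p*)·-26.9728]/1.06 = -1.5427. B = V − Δ·S = -80.7227.
(1,1): S=121.9800. Δ = (V_up−V_dn)/(S_up−S_dn) = (53.4912−4.6992)/(139.0572−90.2652) = 1.0000. V = [p*·53.4912 + (1−p*)·4.6992]/1.06 = 41.2573. B = V − Δ·S = -80.7227.
(0,0): S=107.0000. Δ = (V_up−V_dn)/(S_up−S_dn) = (41.2573−-1.5427)/(121.9800−79.1800) = 1.0000. V = [p*·41.2573 + (1−p*)·-1.5427]/1.06 = 30.8465. B = V − Δ·S = -76.1535.
Self-financing check: at every node Δ·S+B equals the discounted successor values.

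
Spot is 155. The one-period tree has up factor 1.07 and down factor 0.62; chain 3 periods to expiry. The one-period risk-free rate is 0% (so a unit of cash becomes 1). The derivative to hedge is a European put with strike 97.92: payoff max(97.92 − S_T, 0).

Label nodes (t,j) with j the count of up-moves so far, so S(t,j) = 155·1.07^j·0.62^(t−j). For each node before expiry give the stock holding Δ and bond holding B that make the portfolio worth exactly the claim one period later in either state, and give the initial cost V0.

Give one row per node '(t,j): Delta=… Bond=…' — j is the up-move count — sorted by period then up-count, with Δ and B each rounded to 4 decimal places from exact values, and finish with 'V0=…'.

(0,0): Delta=-0.1380 Bond=23.7130
(1,0): Delta=-0.7636 Bond=83.8365
(1,1): Delta=-0.0712 Bond=12.6377
(2,0): Delta=-1.0000 Bond=97.9200
(2,1): Delta=-0.7384 Bond=81.2422
(2,2): Delta=0.0000 Bond=0.0000
V0=2.3240

The replicating-portfolio and risk-neutral prices coincide; use p* = (1−0.62)/(1.07−0.62) = 0.8444 for the latter.
Terminal values V(3,·): V(3,0)=60.9792, V(3,1)=34.1673, V(3,2)=0.0000, V(3,3)=0.0000
Node (2,0) S=59.5820: V=(p*·34.1673+(1−p*)·60.9792)/1=38.3380; Δ=(34.1673−60.9792)/(63.7527−36.9408)=-1.0000; B=V−Δ·S=97.9200
Node (2,1) S=102.8270: V=(p*·0.0000+(1−p*)·34.1673)/1=5.3149; Δ=(0.0000−34.1673)/(110.0249−63.7527)=-0.7384; B=V−Δ·S=81.2422
Node (2,2) S=177.4595: V=(p*·0.0000+(1−p*)·0.0000)/1=0.0000; Δ=(0.0000−0.0000)/(189.8817−110.0249)=0.0000; B=V−Δ·S=0.0000
Node (1,0) S=96.1000: V=(p*·5.3149+(1−p*)·38.3380)/1=10.4518; Δ=(5.3149−38.3380)/(102.8270−59.5820)=-0.7636; B=V−Δ·S=83.8365
Node (1,1) S=165.8500: V=(p*·0.0000+(1−p*)·5.3149)/1=0.8268; Δ=(0.0000−5.3149)/(177.4595−102.8270)=-0.0712; B=V−Δ·S=12.6377
Node (0,0) S=155.0000: V=(p*·0.8268+(1−p*)·10.4518)/1=2.3240; Δ=(0.8268−10.4518)/(165.8500−96.1000)=-0.1380; B=V−Δ·S=23.7130
Self-financing check: at every node Δ·S+B equals the discounted successor values.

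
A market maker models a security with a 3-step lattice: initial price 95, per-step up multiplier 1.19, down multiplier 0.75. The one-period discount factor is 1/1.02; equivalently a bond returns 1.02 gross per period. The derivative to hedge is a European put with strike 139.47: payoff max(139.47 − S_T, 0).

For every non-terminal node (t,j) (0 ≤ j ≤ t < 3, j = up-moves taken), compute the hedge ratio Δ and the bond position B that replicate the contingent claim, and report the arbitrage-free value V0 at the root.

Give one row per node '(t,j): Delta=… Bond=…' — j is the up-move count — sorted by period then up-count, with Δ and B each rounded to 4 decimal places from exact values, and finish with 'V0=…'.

(0,0): Delta=-0.8215 Bond=118.9541
(1,0): Delta=-1.0000 Bond=134.0542
(1,1): Delta=-0.7506 Bond=113.3237
(2,0): Delta=-1.0000 Bond=136.7353
(2,1): Delta=-1.0000 Bond=136.7353
(2,2): Delta=-0.6516 Bond=102.2766
V0=40.9155

Under the risk-neutral measure, an up-move has probability p* = (R−d)/(u−d) = 0.6136 and values discount at R = 1.02.
Terminal payoffs: V(3,0)=99.3919, V(3,1)=75.8794, V(3,2)=38.5729, V(3,3)=0.0000
(2,0): S=53.4375. Δ = (V_up−V_dn)/(S_up−S_dn) = (75.8794−99.3919)/(63.5906−40.0781) = -1.0000. V = [p*·75.8794 + (1−p*)·99.3919]/1.02 = 83.2978. B = V − Δ·S = 136.7353.
(2,1): S=84.7875. Δ = (V_up−V_dn)/(S_up−S_dn) = (38.5729−75.8794)/(100.8971−63.5906) = -1.0000. V = [p*·38.5729 + (1−p*)·75.8794]/1.02 = 51.9478. B = V − Δ·S = 136.7353.
(2,2): S=134.5295. Δ = (V_up−V_dn)/(S_up−S_dn) = (0.0000−38.5729)/(160.0901−100.8971) = -0.6516. V = [p*·0.0000 + (1−p*)·38.5729]/1.02 = 14.6109. B = V − Δ·S = 102.2766.
(1,0): S=71.2500. Δ = (V_up−V_dn)/(S_up−S_dn) = (51.9478−83.2978)/(84.7875−53.4375) = -1.0000. V = [p*·51.9478 + (1−p*)·83.2978]/1.02 = 62.8042. B = V − Δ·S = 134.0542.
(1,1): S=113.0500. Δ = (V_up−V_dn)/(S_up−S_dn) = (14.6109−51.9478)/(134.5295−84.7875) = -0.7506. V = [p*·14.6109 + (1−p*)·51.9478]/1.02 = 28.4672. B = V − Δ·S = 113.3237.
(0,0): S=95.0000. Δ = (V_up−V_dn)/(S_up−S_dn) = (28.4672−62.8042)/(113.0500−71.2500) = -0.8215. V = [p*·28.4672 + (1−p*)·62.8042]/1.02 = 40.9155. B = V − Δ·S = 118.9541.
Root portfolio cost Δ·95+B reproduces V0=40.9155.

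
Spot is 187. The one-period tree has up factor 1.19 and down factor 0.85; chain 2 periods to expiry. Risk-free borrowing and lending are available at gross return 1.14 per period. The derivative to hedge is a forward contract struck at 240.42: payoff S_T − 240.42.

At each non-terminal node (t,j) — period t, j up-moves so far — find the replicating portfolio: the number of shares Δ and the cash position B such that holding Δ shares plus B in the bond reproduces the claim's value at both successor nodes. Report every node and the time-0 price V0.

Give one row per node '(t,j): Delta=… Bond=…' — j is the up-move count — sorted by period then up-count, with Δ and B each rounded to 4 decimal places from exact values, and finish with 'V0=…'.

Since d<R<u, set p* = (R−d)/(u−d) = 0.8529; price each node as the discounted p*-expectation of its children.
Payoff layer (t=2): V(2,0)=-105.3125, V(2,1)=-51.2695, V(2,2)=24.3907
  t=1,j=0: stock 158.9500 → up 189.1505 (V=-51.2695), down 135.1075 (V=-105.3125). Price -51.9447; hedge Δ=1.0000, bond B=-210.8947.
  t=1,j=1: stock 222.5300 → up 264.8107 (V=24.3907), down 189.1505 (V=-51.2695). Price 11.6353; hedge Δ=1.0000, bond B=-210.8947.
  t=0,j=0: stock 187.0000 → up 222.5300 (V=11.6353), down 158.9500 (V=-51.9447). Price 2.0046; hedge Δ=1.0000, bond B=-184.9954.
Check: Δ(0,0)·S0 + B(0,0) = 2.0046 = V0.

(0,0): Delta=1.0000 Bond=-184.9954
(1,0): Delta=1.0000 Bond=-210.8947
(1,1): Delta=1.0000 Bond=-210.8947
V0=2.0046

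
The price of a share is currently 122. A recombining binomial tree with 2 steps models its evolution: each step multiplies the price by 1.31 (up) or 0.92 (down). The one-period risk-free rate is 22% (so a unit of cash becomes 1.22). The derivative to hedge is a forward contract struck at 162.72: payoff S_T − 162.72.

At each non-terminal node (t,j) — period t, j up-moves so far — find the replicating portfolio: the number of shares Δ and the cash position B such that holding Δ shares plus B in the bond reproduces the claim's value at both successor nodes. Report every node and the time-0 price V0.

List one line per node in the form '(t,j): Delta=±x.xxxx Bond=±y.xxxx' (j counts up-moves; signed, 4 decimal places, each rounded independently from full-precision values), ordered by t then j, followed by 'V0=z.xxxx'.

Since d<R<u, set p* = (R−d)/(u−d) = 0.7692; price each node as the discounted p*-expectation of its children.
At expiry t=2: V(2,0)=-59.4592, V(2,1)=-15.6856, V(2,2)=46.6442
(1,0): S=112.2400. Δ = (V_up−V_dn)/(S_up−S_dn) = (-15.6856−-59.4592)/(147.0344−103.2608) = 1.0000. V = [p*·-15.6856 + (1−p*)·-59.4592]/1.22 = -21.1370. B = V − Δ·S = -133.3770.
(1,1): S=159.8200. Δ = (V_up−V_dn)/(S_up−S_dn) = (46.6442−-15.6856)/(209.3642−147.0344) = 1.0000. V = [p*·46.6442 + (1−p*)·-15.6856]/1.22 = 26.4430. B = V − Δ·S = -133.3770.
(0,0): S=122.0000. Δ = (V_up−V_dn)/(S_up−S_dn) = (26.4430−-21.1370)/(159.8200−112.2400) = 1.0000. V = [p*·26.4430 + (1−p*)·-21.1370]/1.22 = 12.6745. B = V − Δ·S = -109.3255.
Check: Δ(0,0)·S0 + B(0,0) = 12.6745 = V0.

(0,0): Delta=1.0000 Bond=-109.3255
(1,0): Delta=1.0000 Bond=-133.3770
(1,1): Delta=1.0000 Bond=-133.3770
V0=12.6745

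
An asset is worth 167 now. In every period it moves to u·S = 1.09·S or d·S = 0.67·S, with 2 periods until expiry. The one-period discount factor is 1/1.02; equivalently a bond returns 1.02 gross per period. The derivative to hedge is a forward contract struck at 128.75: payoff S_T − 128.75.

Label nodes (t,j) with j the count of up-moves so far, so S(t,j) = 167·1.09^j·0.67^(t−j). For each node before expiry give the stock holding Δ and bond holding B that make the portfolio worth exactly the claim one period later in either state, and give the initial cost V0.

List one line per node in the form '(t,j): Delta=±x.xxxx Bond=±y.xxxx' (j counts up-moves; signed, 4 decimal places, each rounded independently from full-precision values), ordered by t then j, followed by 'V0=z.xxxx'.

(0,0): Delta=1.0000 Bond=-123.7505
(1,0): Delta=1.0000 Bond=-126.2255
(1,1): Delta=1.0000 Bond=-126.2255
V0=43.2495

No-arbitrage ⇒ martingale measure with p* = (R−d)/(u−d) = 0.8333.
At expiry t=2: V(2,0)=-53.7837, V(2,1)=-6.7899, V(2,2)=69.6627
(1,0): S=111.8900. Δ = (V_up−V_dn)/(S_up−S_dn) = (-6.7899−-53.7837)/(121.9601−74.9663) = 1.0000. V = [p*·-6.7899 + (1−p*)·-53.7837]/1.02 = -14.3355. B = V − Δ·S = -126.2255.
(1,1): S=182.0300. Δ = (V_up−V_dn)/(S_up−S_dn) = (69.6627−-6.7899)/(198.4127−121.9601) = 1.0000. V = [p*·69.6627 + (1−p*)·-6.7899]/1.02 = 55.8045. B = V − Δ·S = -126.2255.
(0,0): S=167.0000. Δ = (V_up−V_dn)/(S_up−S_dn) = (55.8045−-14.3355)/(182.0300−111.8900) = 1.0000. V = [p*·55.8045 + (1−p*)·-14.3355]/1.02 = 43.2495. B = V − Δ·S = -123.7505.
The time-0 hedge costs 43.2495, which is the no-arbitrage price.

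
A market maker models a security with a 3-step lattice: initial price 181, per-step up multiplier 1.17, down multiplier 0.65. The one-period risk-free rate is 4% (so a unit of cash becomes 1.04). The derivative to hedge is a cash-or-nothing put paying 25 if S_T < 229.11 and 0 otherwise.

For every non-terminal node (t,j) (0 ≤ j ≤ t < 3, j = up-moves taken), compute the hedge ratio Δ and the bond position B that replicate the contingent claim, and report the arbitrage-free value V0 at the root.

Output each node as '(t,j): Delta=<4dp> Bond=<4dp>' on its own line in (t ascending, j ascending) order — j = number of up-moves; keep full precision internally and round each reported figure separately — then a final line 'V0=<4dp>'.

(0,0): Delta=-0.1381 Bond=37.8518
(1,0): Delta=0.0000 Bond=23.1139
(1,1): Delta=-0.1637 Bond=44.7832
(2,0): Delta=0.0000 Bond=24.0385
(2,1): Delta=0.0000 Bond=24.0385
(2,2): Delta=-0.1940 Bond=54.0865
V0=12.8488

No-arbitrage ⇒ martingale measure with p* = (R−d)/(u−d) = 0.7500.
Payoff layer (t=3): V(3,0)=25.0000, V(3,1)=25.0000, V(3,2)=25.0000, V(3,3)=0.0000
Node (2,0) S=76.4725: V=(p*·25.0000+(1−p*)·25.0000)/1.04=24.0385; Δ=(25.0000−25.0000)/(89.4728−49.7071)=0.0000; B=V−Δ·S=24.0385
Node (2,1) S=137.6505: V=(p*·25.0000+(1−p*)·25.0000)/1.04=24.0385; Δ=(25.0000−25.0000)/(161.0511−89.4728)=0.0000; B=V−Δ·S=24.0385
Node (2,2) S=247.7709: V=(p*·0.0000+(1−p*)·25.0000)/1.04=6.0096; Δ=(0.0000−25.0000)/(289.8920−161.0511)=-0.1940; B=V−Δ·S=54.0865
Node (1,0) S=117.6500: V=(p*·24.0385+(1−p*)·24.0385)/1.04=23.1139; Δ=(24.0385−24.0385)/(137.6505−76.4725)=0.0000; B=V−Δ·S=23.1139
Node (1,1) S=211.7700: V=(p*·6.0096+(1−p*)·24.0385)/1.04=10.1123; Δ=(6.0096−24.0385)/(247.7709−137.6505)=-0.1637; B=V−Δ·S=44.7832
Node (0,0) S=181.0000: V=(p*·10.1123+(1−p*)·23.1139)/1.04=12.8488; Δ=(10.1123−23.1139)/(211.7700−117.6500)=-0.1381; B=V−Δ·S=37.8518
Self-financing check: at every node Δ·S+B equals the discounted successor values.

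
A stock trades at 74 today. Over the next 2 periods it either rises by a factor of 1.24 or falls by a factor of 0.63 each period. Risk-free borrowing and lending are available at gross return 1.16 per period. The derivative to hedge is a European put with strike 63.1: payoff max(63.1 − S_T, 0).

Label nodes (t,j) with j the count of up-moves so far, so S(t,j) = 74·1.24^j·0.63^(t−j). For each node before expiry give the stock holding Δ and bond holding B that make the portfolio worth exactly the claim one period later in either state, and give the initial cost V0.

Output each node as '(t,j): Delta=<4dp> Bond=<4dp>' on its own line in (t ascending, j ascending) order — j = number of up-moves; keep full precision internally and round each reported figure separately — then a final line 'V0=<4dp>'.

(0,0): Delta=-0.1590 Bond=13.0950
(1,0): Delta=-1.0000 Bond=54.3966
(1,1): Delta=-0.0945 Bond=9.2723
V0=1.3273

Under the risk-neutral measure, an up-move has probability p* = (R−d)/(u−d) = 0.8689 and values discount at R = 1.16.
At expiry t=2: V(2,0)=33.7294, V(2,1)=5.2912, V(2,2)=0.0000
Node (1,0) S=46.6200: V=(p*·5.2912+(1−p*)·33.7294)/1.16=7.7766; Δ=(5.2912−33.7294)/(57.8088−29.3706)=-1.0000; B=V−Δ·S=54.3966
Node (1,1) S=91.7600: V=(p*·0.0000+(1−p*)·5.2912)/1.16=0.5982; Δ=(0.0000−5.2912)/(113.7824−57.8088)=-0.0945; B=V−Δ·S=9.2723
Node (0,0) S=74.0000: V=(p*·0.5982+(1−p*)·7.7766)/1.16=1.3273; Δ=(0.5982−7.7766)/(91.7600−46.6200)=-0.1590; B=V−Δ·S=13.0950
Self-financing check: at every node Δ·S+B equals the discounted successor values.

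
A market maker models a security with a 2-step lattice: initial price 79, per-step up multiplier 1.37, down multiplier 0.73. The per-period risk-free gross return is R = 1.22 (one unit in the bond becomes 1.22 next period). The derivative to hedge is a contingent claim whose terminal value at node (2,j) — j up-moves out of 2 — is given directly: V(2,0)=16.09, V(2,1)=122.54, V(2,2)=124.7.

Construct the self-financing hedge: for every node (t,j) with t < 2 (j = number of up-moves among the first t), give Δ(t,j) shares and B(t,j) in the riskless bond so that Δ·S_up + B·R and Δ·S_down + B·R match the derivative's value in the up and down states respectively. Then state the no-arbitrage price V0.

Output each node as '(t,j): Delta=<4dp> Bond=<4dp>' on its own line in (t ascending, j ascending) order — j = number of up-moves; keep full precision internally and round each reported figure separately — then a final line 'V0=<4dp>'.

No-arbitrage ⇒ martingale measure with p* = (R−d)/(u−d) = 0.7656.
Terminal values V(2,·): V(2,0)=16.0900, V(2,1)=122.5400, V(2,2)=124.7000
(1,0): S=57.6700. Δ = (V_up−V_dn)/(S_up−S_dn) = (122.5400−16.0900)/(79.0079−42.0991) = 2.8841. V = [p*·122.5400 + (1−p*)·16.0900]/1.22 = 79.9924. B = V − Δ·S = -86.3357.
(1,1): S=108.2300. Δ = (V_up−V_dn)/(S_up−S_dn) = (124.7000−122.5400)/(148.2751−79.0079) = 0.0312. V = [p*·124.7000 + (1−p*)·122.5400]/1.22 = 101.7982. B = V − Δ·S = 98.4232.
(0,0): S=79.0000. Δ = (V_up−V_dn)/(S_up−S_dn) = (101.7982−79.9924)/(108.2300−57.6700) = 0.4313. V = [p*·101.7982 + (1−p*)·79.9924]/1.22 = 79.2520. B = V − Δ·S = 45.1806.
Each (Δ,B) replicates both successor values, so the strategy is self-financing and V0 is arbitrage-free.

(0,0): Delta=0.4313 Bond=45.1806
(1,0): Delta=2.8841 Bond=-86.3357
(1,1): Delta=0.0312 Bond=98.4232
V0=79.2520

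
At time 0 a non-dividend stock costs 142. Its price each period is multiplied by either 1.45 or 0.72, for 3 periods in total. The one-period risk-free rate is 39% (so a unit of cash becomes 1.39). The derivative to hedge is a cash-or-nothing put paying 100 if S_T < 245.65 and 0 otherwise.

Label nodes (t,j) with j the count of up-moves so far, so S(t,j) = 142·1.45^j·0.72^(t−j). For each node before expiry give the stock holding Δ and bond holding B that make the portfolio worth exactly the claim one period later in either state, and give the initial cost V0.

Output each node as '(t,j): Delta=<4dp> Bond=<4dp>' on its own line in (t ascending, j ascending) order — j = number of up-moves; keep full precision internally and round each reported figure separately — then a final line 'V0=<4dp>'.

Risk-neutral probability p* = (R−d)/(u−d) = (1.39−0.72)/(1.45−0.72) = 0.9178.
Payoff layer (t=3): V(3,0)=100.0000, V(3,1)=100.0000, V(3,2)=100.0000, V(3,3)=0.0000
(2,0): S=73.6128. Δ = (V_up−V_dn)/(S_up−S_dn) = (100.0000−100.0000)/(106.7386−53.0012) = 0.0000. V = [p*·100.0000 + (1−p*)·100.0000]/1.39 = 71.9424. B = V − Δ·S = 71.9424.
(2,1): S=148.2480. Δ = (V_up−V_dn)/(S_up−S_dn) = (100.0000−100.0000)/(214.9596−106.7386) = 0.0000. V = [p*·100.0000 + (1−p*)·100.0000]/1.39 = 71.9424. B = V − Δ·S = 71.9424.
(2,2): S=298.5550. Δ = (V_up−V_dn)/(S_up−S_dn) = (0.0000−100.0000)/(432.9047−214.9596) = -0.4588. V = [p*·0.0000 + (1−p*)·100.0000]/1.39 = 5.9131. B = V − Δ·S = 142.8994.
(1,0): S=102.2400. Δ = (V_up−V_dn)/(S_up−S_dn) = (71.9424−71.9424)/(148.2480−73.6128) = 0.0000. V = [p*·71.9424 + (1−p*)·71.9424]/1.39 = 51.7572. B = V − Δ·S = 51.7572.
(1,1): S=205.9000. Δ = (V_up−V_dn)/(S_up−S_dn) = (5.9131−71.9424)/(298.5550−148.2480) = -0.4393. V = [p*·5.9131 + (1−p*)·71.9424]/1.39 = 8.1584. B = V − Δ·S = 98.6096.
(0,0): S=142.0000. Δ = (V_up−V_dn)/(S_up−S_dn) = (8.1584−51.7572)/(205.9000−102.2400) = -0.4206. V = [p*·8.1584 + (1−p*)·51.7572]/1.39 = 8.4474. B = V − Δ·S = 68.1717.
Each (Δ,B) replicates both successor values, so the strategy is self-financing and V0 is arbitrage-free.

(0,0): Delta=-0.4206 Bond=68.1717
(1,0): Delta=0.0000 Bond=51.7572
(1,1): Delta=-0.4393 Bond=98.6096
(2,0): Delta=0.0000 Bond=71.9424
(2,1): Delta=0.0000 Bond=71.9424
(2,2): Delta=-0.4588 Bond=142.8994
V0=8.4474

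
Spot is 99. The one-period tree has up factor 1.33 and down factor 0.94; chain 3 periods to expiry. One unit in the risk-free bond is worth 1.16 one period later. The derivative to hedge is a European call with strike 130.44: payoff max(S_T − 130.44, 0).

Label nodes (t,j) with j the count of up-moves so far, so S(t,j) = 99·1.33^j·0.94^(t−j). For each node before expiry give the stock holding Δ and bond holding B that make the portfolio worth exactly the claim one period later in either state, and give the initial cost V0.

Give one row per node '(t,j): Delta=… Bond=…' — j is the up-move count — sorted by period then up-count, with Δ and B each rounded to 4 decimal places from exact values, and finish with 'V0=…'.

The replicating-portfolio and risk-neutral prices coincide; use p* = (1.16−0.94)/(1.33−0.94) = 0.5641 for the latter.
Terminal payoffs: V(3,0)=0.0000, V(3,1)=0.0000, V(3,2)=34.1738, V(3,3)=102.4711
(2,0): S=87.4764. Δ = (V_up−V_dn)/(S_up−S_dn) = (0.0000−0.0000)/(116.3436−82.2278) = 0.0000. V = [p*·0.0000 + (1−p*)·0.0000]/1.16 = 0.0000. B = V − Δ·S = 0.0000.
(2,1): S=123.7698. Δ = (V_up−V_dn)/(S_up−S_dn) = (34.1738−0.0000)/(164.6138−116.3436) = 0.7080. V = [p*·34.1738 + (1−p*)·0.0000]/1.16 = 16.6186. B = V − Δ·S = -71.0066.
(2,2): S=175.1211. Δ = (V_up−V_dn)/(S_up−S_dn) = (102.4711−34.1738)/(232.9111−164.6138) = 1.0000. V = [p*·102.4711 + (1−p*)·34.1738]/1.16 = 62.6728. B = V − Δ·S = -112.4483.
(1,0): S=93.0600. Δ = (V_up−V_dn)/(S_up−S_dn) = (16.6186−0.0000)/(123.7698−87.4764) = 0.4579. V = [p*·16.6186 + (1−p*)·0.0000]/1.16 = 8.0815. B = V − Δ·S = -34.5302.
(1,1): S=131.6700. Δ = (V_up−V_dn)/(S_up−S_dn) = (62.6728−16.6186)/(175.1211−123.7698) = 0.8968. V = [p*·62.6728 + (1−p*)·16.6186]/1.16 = 36.7223. B = V − Δ·S = -81.3655.
(0,0): S=99.0000. Δ = (V_up−V_dn)/(S_up−S_dn) = (36.7223−8.0815)/(131.6700−93.0600) = 0.7418. V = [p*·36.7223 + (1−p*)·8.0815]/1.16 = 20.8947. B = V − Δ·S = -52.5432.
The time-0 hedge costs 20.8947, which is the no-arbitrage price.

(0,0): Delta=0.7418 Bond=-52.5432
(1,0): Delta=0.4579 Bond=-34.5302
(1,1): Delta=0.8968 Bond=-81.3655
(2,0): Delta=0.0000 Bond=0.0000
(2,1): Delta=0.7080 Bond=-71.0066
(2,2): Delta=1.0000 Bond=-112.4483
V0=20.8947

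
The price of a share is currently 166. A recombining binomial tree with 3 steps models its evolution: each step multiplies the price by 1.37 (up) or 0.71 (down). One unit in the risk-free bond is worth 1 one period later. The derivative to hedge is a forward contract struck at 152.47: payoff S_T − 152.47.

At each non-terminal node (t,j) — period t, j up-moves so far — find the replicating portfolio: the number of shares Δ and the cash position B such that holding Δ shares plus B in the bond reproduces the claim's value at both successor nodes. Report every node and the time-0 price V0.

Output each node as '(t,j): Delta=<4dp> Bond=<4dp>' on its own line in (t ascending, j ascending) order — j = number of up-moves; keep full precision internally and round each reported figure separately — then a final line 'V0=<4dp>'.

Under the risk-neutral measure, an up-move has probability p* = (R−d)/(u−d) = 0.4394 and values discount at R = 1.
At expiry t=3: V(3,0)=-93.0568, V(3,1)=-37.8276, V(3,2)=68.7414, V(3,3)=274.3746
(2,0): S=83.6806. Δ = (V_up−V_dn)/(S_up−S_dn) = (-37.8276−-93.0568)/(114.6424−59.4132) = 1.0000. V = [p*·-37.8276 + (1−p*)·-93.0568]/1 = -68.7894. B = V − Δ·S = -152.4700.
(2,1): S=161.4682. Δ = (V_up−V_dn)/(S_up−S_dn) = (68.7414−-37.8276)/(221.2114−114.6424) = 1.0000. V = [p*·68.7414 + (1−p*)·-37.8276]/1 = 8.9982. B = V − Δ·S = -152.4700.
(2,2): S=311.5654. Δ = (V_up−V_dn)/(S_up−S_dn) = (274.3746−68.7414)/(426.8446−221.2114) = 1.0000. V = [p*·274.3746 + (1−p*)·68.7414]/1 = 159.0954. B = V − Δ·S = -152.4700.
(1,0): S=117.8600. Δ = (V_up−V_dn)/(S_up−S_dn) = (8.9982−-68.7894)/(161.4682−83.6806) = 1.0000. V = [p*·8.9982 + (1−p*)·-68.7894]/1 = -34.6100. B = V − Δ·S = -152.4700.
(1,1): S=227.4200. Δ = (V_up−V_dn)/(S_up−S_dn) = (159.0954−8.9982)/(311.5654−161.4682) = 1.0000. V = [p*·159.0954 + (1−p*)·8.9982]/1 = 74.9500. B = V − Δ·S = -152.4700.
(0,0): S=166.0000. Δ = (V_up−V_dn)/(S_up−S_dn) = (74.9500−-34.6100)/(227.4200−117.8600) = 1.0000. V = [p*·74.9500 + (1−p*)·-34.6100]/1 = 13.5300. B = V − Δ·S = -152.4700.
Self-financing check: at every node Δ·S+B equals the discounted successor values.

(0,0): Delta=1.0000 Bond=-152.4700
(1,0): Delta=1.0000 Bond=-152.4700
(1,1): Delta=1.0000 Bond=-152.4700
(2,0): Delta=1.0000 Bond=-152.4700
(2,1): Delta=1.0000 Bond=-152.4700
(2,2): Delta=1.0000 Bond=-152.4700
V0=13.5300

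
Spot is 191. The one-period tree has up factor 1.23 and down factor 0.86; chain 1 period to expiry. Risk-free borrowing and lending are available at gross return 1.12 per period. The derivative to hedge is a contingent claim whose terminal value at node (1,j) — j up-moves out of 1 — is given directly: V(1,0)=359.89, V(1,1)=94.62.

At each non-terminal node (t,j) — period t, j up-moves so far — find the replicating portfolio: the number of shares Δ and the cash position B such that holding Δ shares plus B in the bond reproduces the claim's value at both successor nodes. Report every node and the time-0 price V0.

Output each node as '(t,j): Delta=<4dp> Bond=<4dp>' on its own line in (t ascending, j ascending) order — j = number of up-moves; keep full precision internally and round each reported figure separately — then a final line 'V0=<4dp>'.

Under the risk-neutral measure, an up-move has probability p* = (R−d)/(u−d) = 0.7027 and values discount at R = 1.12.
At expiry t=1: V(1,0)=359.8900, V(1,1)=94.6200
  t=0,j=0: stock 191.0000 → up 234.9300 (V=94.6200), down 164.2600 (V=359.8900). Price 154.8965; hedge Δ=-3.7536, bond B=871.8424.
Check: Δ(0,0)·S0 + B(0,0) = 154.8965 = V0.

(0,0): Delta=-3.7536 Bond=871.8424
V0=154.8965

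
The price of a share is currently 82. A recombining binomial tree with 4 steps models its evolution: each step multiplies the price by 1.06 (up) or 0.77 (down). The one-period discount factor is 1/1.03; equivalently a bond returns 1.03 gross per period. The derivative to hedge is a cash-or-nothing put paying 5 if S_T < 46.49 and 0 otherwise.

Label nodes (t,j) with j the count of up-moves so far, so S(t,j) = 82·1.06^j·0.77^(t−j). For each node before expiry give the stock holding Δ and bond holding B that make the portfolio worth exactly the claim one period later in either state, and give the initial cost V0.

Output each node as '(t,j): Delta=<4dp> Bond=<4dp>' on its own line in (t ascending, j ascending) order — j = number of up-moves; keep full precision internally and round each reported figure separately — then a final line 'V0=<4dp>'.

No-arbitrage ⇒ martingale measure with p* = (R−d)/(u−d) = 0.8966.
At expiry t=4: V(4,0)=5.0000, V(4,1)=5.0000, V(4,2)=0.0000, V(4,3)=0.0000, V(4,4)=0.0000
(3,0): S=37.4357. Δ = (V_up−V_dn)/(S_up−S_dn) = (5.0000−5.0000)/(39.6818−28.8255) = 0.0000. V = [p*·5.0000 + (1−p*)·5.0000]/1.03 = 4.8544. B = V − Δ·S = 4.8544.
(3,1): S=51.5349. Δ = (V_up−V_dn)/(S_up−S_dn) = (0.0000−5.0000)/(54.6270−39.6818) = -0.3346. V = [p*·0.0000 + (1−p*)·5.0000]/1.03 = 0.5022. B = V − Δ·S = 17.7436.
(3,2): S=70.9441. Δ = (V_up−V_dn)/(S_up−S_dn) = (0.0000−0.0000)/(75.2008−54.6270) = 0.0000. V = [p*·0.0000 + (1−p*)·0.0000]/1.03 = 0.0000. B = V − Δ·S = 0.0000.
(3,3): S=97.6633. Δ = (V_up−V_dn)/(S_up−S_dn) = (0.0000−0.0000)/(103.5231−75.2008) = 0.0000. V = [p*·0.0000 + (1−p*)·0.0000]/1.03 = 0.0000. B = V − Δ·S = 0.0000.
(2,0): S=48.6178. Δ = (V_up−V_dn)/(S_up−S_dn) = (0.5022−4.8544)/(51.5349−37.4357) = -0.3087. V = [p*·0.5022 + (1−p*)·4.8544]/1.03 = 0.9247. B = V − Δ·S = 15.9322.
(2,1): S=66.9284. Δ = (V_up−V_dn)/(S_up−S_dn) = (0.0000−0.5022)/(70.9441−51.5349) = -0.0259. V = [p*·0.0000 + (1−p*)·0.5022]/1.03 = 0.0504. B = V − Δ·S = 1.7821.
(2,2): S=92.1352. Δ = (V_up−V_dn)/(S_up−S_dn) = (0.0000−0.0000)/(97.6633−70.9441) = 0.0000. V = [p*·0.0000 + (1−p*)·0.0000]/1.03 = 0.0000. B = V − Δ·S = 0.0000.
(1,0): S=63.1400. Δ = (V_up−V_dn)/(S_up−S_dn) = (0.0504−0.9247)/(66.9284−48.6178) = -0.0477. V = [p*·0.0504 + (1−p*)·0.9247]/1.03 = 0.1368. B = V − Δ·S = 3.1513.
(1,1): S=86.9200. Δ = (V_up−V_dn)/(S_up−S_dn) = (0.0000−0.0504)/(92.1352−66.9284) = -0.0020. V = [p*·0.0000 + (1−p*)·0.0504]/1.03 = 0.0051. B = V − Δ·S = 0.1790.
(0,0): S=82.0000. Δ = (V_up−V_dn)/(S_up−S_dn) = (0.0051−0.1368)/(86.9200−63.1400) = -0.0055. V = [p*·0.0051 + (1−p*)·0.1368]/1.03 = 0.0181. B = V − Δ·S = 0.4723.
Self-financing check: at every node Δ·S+B equals the discounted successor values.

(0,0): Delta=-0.0055 Bond=0.4723
(1,0): Delta=-0.0477 Bond=3.1513
(1,1): Delta=-0.0020 Bond=0.1790
(2,0): Delta=-0.3087 Bond=15.9322
(2,1): Delta=-0.0259 Bond=1.7821
(2,2): Delta=0.0000 Bond=0.0000
(3,0): Delta=0.0000 Bond=4.8544
(3,1): Delta=-0.3346 Bond=17.7436
(3,2): Delta=0.0000 Bond=0.0000
(3,3): Delta=0.0000 Bond=0.0000
V0=0.0181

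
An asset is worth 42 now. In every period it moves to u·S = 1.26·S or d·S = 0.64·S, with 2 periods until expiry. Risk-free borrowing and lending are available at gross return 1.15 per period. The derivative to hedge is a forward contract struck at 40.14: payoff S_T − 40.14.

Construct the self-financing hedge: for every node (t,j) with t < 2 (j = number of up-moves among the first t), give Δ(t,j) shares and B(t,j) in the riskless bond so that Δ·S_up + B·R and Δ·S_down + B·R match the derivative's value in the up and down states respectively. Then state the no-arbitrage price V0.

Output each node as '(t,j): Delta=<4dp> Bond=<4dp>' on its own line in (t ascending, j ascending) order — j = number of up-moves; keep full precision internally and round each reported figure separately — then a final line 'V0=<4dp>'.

(0,0): Delta=1.0000 Bond=-30.3516
(1,0): Delta=1.0000 Bond=-34.9043
(1,1): Delta=1.0000 Bond=-34.9043
V0=11.6484

No-arbitrage ⇒ martingale measure with p* = (R−d)/(u−d) = 0.8226.
Payoff layer (t=2): V(2,0)=-22.9368, V(2,1)=-6.2712, V(2,2)=26.5392
(1,0): S=26.8800. Δ = (V_up−V_dn)/(S_up−S_dn) = (-6.2712−-22.9368)/(33.8688−17.2032) = 1.0000. V = [p*·-6.2712 + (1−p*)·-22.9368]/1.15 = -8.0243. B = V − Δ·S = -34.9043.
(1,1): S=52.9200. Δ = (V_up−V_dn)/(S_up−S_dn) = (26.5392−-6.2712)/(66.6792−33.8688) = 1.0000. V = [p*·26.5392 + (1−p*)·-6.2712]/1.15 = 18.0157. B = V − Δ·S = -34.9043.
(0,0): S=42.0000. Δ = (V_up−V_dn)/(S_up−S_dn) = (18.0157−-8.0243)/(52.9200−26.8800) = 1.0000. V = [p*·18.0157 + (1−p*)·-8.0243]/1.15 = 11.6484. B = V − Δ·S = -30.3516.
Each (Δ,B) replicates both successor values, so the strategy is self-financing and V0 is arbitrage-free.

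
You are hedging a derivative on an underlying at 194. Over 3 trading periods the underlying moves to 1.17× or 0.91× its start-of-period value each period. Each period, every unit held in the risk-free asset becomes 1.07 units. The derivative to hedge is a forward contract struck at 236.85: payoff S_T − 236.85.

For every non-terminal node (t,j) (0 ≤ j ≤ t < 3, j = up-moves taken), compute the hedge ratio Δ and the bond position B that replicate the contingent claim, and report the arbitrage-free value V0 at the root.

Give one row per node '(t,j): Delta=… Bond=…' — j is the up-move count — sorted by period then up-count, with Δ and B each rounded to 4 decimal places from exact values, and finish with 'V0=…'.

Risk-neutral probability p* = (R−d)/(u−d) = (1.07−0.91)/(1.17−0.91) = 0.6154.
Terminal values V(3,·): V(3,0)=-90.6572, V(3,1)=-48.8879, V(3,2)=4.8156, V(3,3)=73.8629
(2,0): S=160.6514. Δ = (V_up−V_dn)/(S_up−S_dn) = (-48.8879−-90.6572)/(187.9621−146.1928) = 1.0000. V = [p*·-48.8879 + (1−p*)·-90.6572]/1.07 = -60.7037. B = V − Δ·S = -221.3551.
(2,1): S=206.5518. Δ = (V_up−V_dn)/(S_up−S_dn) = (4.8156−-48.8879)/(241.6656−187.9621) = 1.0000. V = [p*·4.8156 + (1−p*)·-48.8879]/1.07 = -14.8033. B = V − Δ·S = -221.3551.
(2,2): S=265.5666. Δ = (V_up−V_dn)/(S_up−S_dn) = (73.8629−4.8156)/(310.7129−241.6656) = 1.0000. V = [p*·73.8629 + (1−p*)·4.8156]/1.07 = 44.2115. B = V − Δ·S = -221.3551.
(1,0): S=176.5400. Δ = (V_up−V_dn)/(S_up−S_dn) = (-14.8033−-60.7037)/(206.5518−160.6514) = 1.0000. V = [p*·-14.8033 + (1−p*)·-60.7037]/1.07 = -30.3340. B = V − Δ·S = -206.8740.
(1,1): S=226.9800. Δ = (V_up−V_dn)/(S_up−S_dn) = (44.2115−-14.8033)/(265.5666−206.5518) = 1.0000. V = [p*·44.2115 + (1−p*)·-14.8033]/1.07 = 20.1060. B = V − Δ·S = -206.8740.
(0,0): S=194.0000. Δ = (V_up−V_dn)/(S_up−S_dn) = (20.1060−-30.3340)/(226.9800−176.5400) = 1.0000. V = [p*·20.1060 + (1−p*)·-30.3340]/1.07 = 0.6598. B = V − Δ·S = -193.3402.
Each (Δ,B) replicates both successor values, so the strategy is self-financing and V0 is arbitrage-free.

(0,0): Delta=1.0000 Bond=-193.3402
(1,0): Delta=1.0000 Bond=-206.8740
(1,1): Delta=1.0000 Bond=-206.8740
(2,0): Delta=1.0000 Bond=-221.3551
(2,1): Delta=1.0000 Bond=-221.3551
(2,2): Delta=1.0000 Bond=-221.3551
V0=0.6598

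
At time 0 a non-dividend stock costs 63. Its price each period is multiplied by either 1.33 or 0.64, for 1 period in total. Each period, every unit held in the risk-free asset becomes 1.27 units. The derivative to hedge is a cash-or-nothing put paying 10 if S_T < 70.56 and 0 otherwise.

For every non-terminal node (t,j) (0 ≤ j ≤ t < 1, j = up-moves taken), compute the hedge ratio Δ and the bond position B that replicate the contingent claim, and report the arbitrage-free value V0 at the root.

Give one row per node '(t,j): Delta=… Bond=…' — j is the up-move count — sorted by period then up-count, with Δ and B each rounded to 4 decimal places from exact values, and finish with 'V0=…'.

(0,0): Delta=-0.2300 Bond=15.1775
V0=0.6847

Under the risk-neutral measure, an up-move has probability p* = (R−d)/(u−d) = 0.9130 and values discount at R = 1.27.
Payoff layer (t=1): V(1,0)=10.0000, V(1,1)=0.0000
(0,0): S=63.0000. Δ = (V_up−V_dn)/(S_up−S_dn) = (0.0000−10.0000)/(83.7900−40.3200) = -0.2300. V = [p*·0.0000 + (1−p*)·10.0000]/1.27 = 0.6847. B = V − Δ·S = 15.1775.
Root portfolio cost Δ·63+B reproduces V0=0.6847.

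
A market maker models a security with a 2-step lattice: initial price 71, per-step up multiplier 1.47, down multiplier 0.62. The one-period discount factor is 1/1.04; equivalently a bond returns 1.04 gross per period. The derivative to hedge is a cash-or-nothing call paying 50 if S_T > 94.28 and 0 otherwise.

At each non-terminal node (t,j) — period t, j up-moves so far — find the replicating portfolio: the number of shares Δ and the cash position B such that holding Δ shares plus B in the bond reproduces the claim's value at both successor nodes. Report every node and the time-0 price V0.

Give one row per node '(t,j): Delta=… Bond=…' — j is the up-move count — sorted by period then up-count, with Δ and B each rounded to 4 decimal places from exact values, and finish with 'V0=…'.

No-arbitrage ⇒ martingale measure with p* = (R−d)/(u−d) = 0.4941.
At expiry t=2: V(2,0)=0.0000, V(2,1)=0.0000, V(2,2)=50.0000
(1,0): S=44.0200. Δ = (V_up−V_dn)/(S_up−S_dn) = (0.0000−0.0000)/(64.7094−27.2924) = 0.0000. V = [p*·0.0000 + (1−p*)·0.0000]/1.04 = 0.0000. B = V − Δ·S = 0.0000.
(1,1): S=104.3700. Δ = (V_up−V_dn)/(S_up−S_dn) = (50.0000−0.0000)/(153.4239−64.7094) = 0.5636. V = [p*·50.0000 + (1−p*)·0.0000]/1.04 = 23.7557. B = V − Δ·S = -35.0679.
(0,0): S=71.0000. Δ = (V_up−V_dn)/(S_up−S_dn) = (23.7557−0.0000)/(104.3700−44.0200) = 0.3936. V = [p*·23.7557 + (1−p*)·0.0000]/1.04 = 11.2866. B = V − Δ·S = -16.6612.
Check: Δ(0,0)·S0 + B(0,0) = 11.2866 = V0.

(0,0): Delta=0.3936 Bond=-16.6612
(1,0): Delta=0.0000 Bond=0.0000
(1,1): Delta=0.5636 Bond=-35.0679
V0=11.2866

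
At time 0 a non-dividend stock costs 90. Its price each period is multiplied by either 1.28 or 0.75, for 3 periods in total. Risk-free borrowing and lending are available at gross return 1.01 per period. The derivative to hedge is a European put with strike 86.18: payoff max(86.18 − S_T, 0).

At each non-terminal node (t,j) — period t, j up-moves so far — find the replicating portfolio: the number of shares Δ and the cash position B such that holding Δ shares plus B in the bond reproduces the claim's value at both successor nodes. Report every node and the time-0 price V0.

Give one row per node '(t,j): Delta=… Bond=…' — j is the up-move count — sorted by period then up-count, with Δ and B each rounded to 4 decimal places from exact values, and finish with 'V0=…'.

(0,0): Delta=-0.3627 Bond=46.7571
(1,0): Delta=-0.6686 Bond=67.8691
(1,1): Delta=-0.1766 Bond=25.7862
(2,0): Delta=-1.0000 Bond=85.3267
(2,1): Delta=-0.4669 Bond=51.1235
(2,2): Delta=0.0000 Bond=0.0000
V0=14.1123

Under the risk-neutral measure, an up-move has probability p* = (R−d)/(u−d) = 0.4906 and values discount at R = 1.01.
At expiry t=3: V(3,0)=48.2113, V(3,1)=21.3800, V(3,2)=0.0000, V(3,3)=0.0000
(2,0): S=50.6250. Δ = (V_up−V_dn)/(S_up−S_dn) = (21.3800−48.2113)/(64.8000−37.9688) = -1.0000. V = [p*·21.3800 + (1−p*)·48.2113]/1.01 = 34.7017. B = V − Δ·S = 85.3267.
(2,1): S=86.4000. Δ = (V_up−V_dn)/(S_up−S_dn) = (0.0000−21.3800)/(110.5920−64.8000) = -0.4669. V = [p*·0.0000 + (1−p*)·21.3800]/1.01 = 10.7839. B = V − Δ·S = 51.1235.
(2,2): S=147.4560. Δ = (V_up−V_dn)/(S_up−S_dn) = (0.0000−0.0000)/(188.7437−110.5920) = 0.0000. V = [p*·0.0000 + (1−p*)·0.0000]/1.01 = 0.0000. B = V − Δ·S = 0.0000.
(1,0): S=67.5000. Δ = (V_up−V_dn)/(S_up−S_dn) = (10.7839−34.7017)/(86.4000−50.6250) = -0.6686. V = [p*·10.7839 + (1−p*)·34.7017]/1.01 = 22.7410. B = V − Δ·S = 67.8691.
(1,1): S=115.2000. Δ = (V_up−V_dn)/(S_up−S_dn) = (0.0000−10.7839)/(147.4560−86.4000) = -0.1766. V = [p*·0.0000 + (1−p*)·10.7839]/1.01 = 5.4393. B = V − Δ·S = 25.7862.
(0,0): S=90.0000. Δ = (V_up−V_dn)/(S_up−S_dn) = (5.4393−22.7410)/(115.2000−67.5000) = -0.3627. V = [p*·5.4393 + (1−p*)·22.7410]/1.01 = 14.1123. B = V − Δ·S = 46.7571.
Each (Δ,B) replicates both successor values, so the strategy is self-financing and V0 is arbitrage-free.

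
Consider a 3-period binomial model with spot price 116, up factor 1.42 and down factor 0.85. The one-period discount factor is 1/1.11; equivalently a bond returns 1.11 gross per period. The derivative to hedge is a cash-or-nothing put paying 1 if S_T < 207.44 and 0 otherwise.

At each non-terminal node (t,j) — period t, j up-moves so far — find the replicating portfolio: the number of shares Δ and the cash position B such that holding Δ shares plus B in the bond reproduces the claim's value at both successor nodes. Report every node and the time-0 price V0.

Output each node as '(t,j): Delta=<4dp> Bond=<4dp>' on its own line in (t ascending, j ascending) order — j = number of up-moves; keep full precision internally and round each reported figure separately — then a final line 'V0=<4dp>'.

(0,0): Delta=-0.0026 Bond=0.9581
(1,0): Delta=0.0000 Bond=0.8116
(1,1): Delta=-0.0044 Bond=1.3637
(2,0): Delta=0.0000 Bond=0.9009
(2,1): Delta=0.0000 Bond=0.9009
(2,2): Delta=-0.0075 Bond=2.2443
V0=0.6618

Under the risk-neutral measure, an up-move has probability p* = (R−d)/(u−d) = 0.4561 and values discount at R = 1.11.
At expiry t=3: V(3,0)=1.0000, V(3,1)=1.0000, V(3,2)=1.0000, V(3,3)=0.0000
Node (2,0) S=83.8100: V=(p*·1.0000+(1−p*)·1.0000)/1.11=0.9009; Δ=(1.0000−1.0000)/(119.0102−71.2385)=0.0000; B=V−Δ·S=0.9009
Node (2,1) S=140.0120: V=(p*·1.0000+(1−p*)·1.0000)/1.11=0.9009; Δ=(1.0000−1.0000)/(198.8170−119.0102)=0.0000; B=V−Δ·S=0.9009
Node (2,2) S=233.9024: V=(p*·0.0000+(1−p*)·1.0000)/1.11=0.4900; Δ=(0.0000−1.0000)/(332.1414−198.8170)=-0.0075; B=V−Δ·S=2.2443
Node (1,0) S=98.6000: V=(p*·0.9009+(1−p*)·0.9009)/1.11=0.8116; Δ=(0.9009−0.9009)/(140.0120−83.8100)=0.0000; B=V−Δ·S=0.8116
Node (1,1) S=164.7200: V=(p*·0.4900+(1−p*)·0.9009)/1.11=0.6428; Δ=(0.4900−0.9009)/(233.9024−140.0120)=-0.0044; B=V−Δ·S=1.3637
Node (0,0) S=116.0000: V=(p*·0.6428+(1−p*)·0.8116)/1.11=0.6618; Δ=(0.6428−0.8116)/(164.7200−98.6000)=-0.0026; B=V−Δ·S=0.9581
Check: Δ(0,0)·S0 + B(0,0) = 0.6618 = V0.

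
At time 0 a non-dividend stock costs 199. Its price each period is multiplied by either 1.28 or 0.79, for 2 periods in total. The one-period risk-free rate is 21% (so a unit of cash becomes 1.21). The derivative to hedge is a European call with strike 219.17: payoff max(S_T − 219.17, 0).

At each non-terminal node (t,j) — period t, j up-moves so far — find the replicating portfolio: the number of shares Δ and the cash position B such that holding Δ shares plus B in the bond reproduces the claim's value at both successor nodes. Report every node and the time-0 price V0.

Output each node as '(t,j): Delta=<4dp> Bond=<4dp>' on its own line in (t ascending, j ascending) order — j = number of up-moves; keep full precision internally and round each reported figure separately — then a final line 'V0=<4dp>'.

Risk-neutral probability p* = (R−d)/(u−d) = (1.21−0.79)/(1.28−0.79) = 0.8571.
Payoff layer (t=2): V(2,0)=0.0000, V(2,1)=0.0000, V(2,2)=106.8716
(1,0): S=157.2100. Δ = (V_up−V_dn)/(S_up−S_dn) = (0.0000−0.0000)/(201.2288−124.1959) = 0.0000. V = [p*·0.0000 + (1−p*)·0.0000]/1.21 = 0.0000. B = V − Δ·S = 0.0000.
(1,1): S=254.7200. Δ = (V_up−V_dn)/(S_up−S_dn) = (106.8716−0.0000)/(326.0416−201.2288) = 0.8563. V = [p*·106.8716 + (1−p*)·0.0000]/1.21 = 75.7060. B = V − Δ·S = -142.3993.
(0,0): S=199.0000. Δ = (V_up−V_dn)/(S_up−S_dn) = (75.7060−0.0000)/(254.7200−157.2100) = 0.7764. V = [p*·75.7060 + (1−p*)·0.0000]/1.21 = 53.6288. B = V − Δ·S = -100.8732.
Each (Δ,B) replicates both successor values, so the strategy is self-financing and V0 is arbitrage-free.

(0,0): Delta=0.7764 Bond=-100.8732
(1,0): Delta=0.0000 Bond=0.0000
(1,1): Delta=0.8563 Bond=-142.3993
V0=53.6288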